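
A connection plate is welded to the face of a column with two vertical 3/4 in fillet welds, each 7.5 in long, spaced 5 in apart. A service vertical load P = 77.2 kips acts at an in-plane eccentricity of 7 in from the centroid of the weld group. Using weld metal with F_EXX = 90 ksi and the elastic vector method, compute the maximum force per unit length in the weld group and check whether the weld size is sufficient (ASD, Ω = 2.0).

f_max ≈ 18.2 kip/in; NOT adequate

Total weld length L_w = 15 in. Treat welds as unit-width lines.
Polar moment about centroid: J = 2[d³/12 + d(b/2)²] = 2[7.5³/12 + 7.5×2.5²] = 164.1 in³.
Direct shear f_v = P/L_w = 77.2 / 15 = 5.147 kip/in (vertical).
Torsion M = P·e = 77.2 × 7 = 540.4 kip·in.
Critical point at (x, y) = (2.5, 3.75) from centroid. f_tx = M·y/J = 12.35 kip/in; f_ty = M·x/J = 8.235 kip/in.
Resultant f_max = √[f_tx² + (f_v + f_ty)²] = √[12.35² + (5.147 + 8.235)²] = 18.21 kip/in.
Capacity per unit length: r_n/Ω = (1/2.0) × 0.6 × 90 × (0.707 × 0.75) = 14.32 kip/in.
18.21 > 14.32 → NOT adequate.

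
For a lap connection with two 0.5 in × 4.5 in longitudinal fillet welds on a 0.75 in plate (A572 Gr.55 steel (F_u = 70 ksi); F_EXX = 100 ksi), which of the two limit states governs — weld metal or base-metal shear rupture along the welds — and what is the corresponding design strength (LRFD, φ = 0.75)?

t_e = 0.707 × 0.5 = 0.3535 in; L = 9 in.
Weld metal: φR_n = 0.75 × 0.6 × 100 × 0.3535 × 9 = 143.2 kips.
Base metal (shear rupture): φR_n = 0.75 × 0.6 × 70 × 0.75 × 9 = 212.6 kips.
Governing: weld metal.

φR_n ≈ 143 kips (weld metal governs)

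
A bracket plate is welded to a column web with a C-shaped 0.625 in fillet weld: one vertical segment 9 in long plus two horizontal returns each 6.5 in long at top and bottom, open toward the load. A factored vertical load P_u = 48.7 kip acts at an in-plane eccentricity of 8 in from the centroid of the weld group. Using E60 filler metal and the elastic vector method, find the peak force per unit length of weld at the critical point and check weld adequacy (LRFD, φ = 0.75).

E60XX → F_EXX = 60 ksi.
Total weld length L_w = 22 in. Treat welds as unit-width lines.
Centroid: x̄ = 2×6.5×3.25 / 22 = 1.92 in from the vertical weld.
Polar moment about centroid: J = I_x + I_y = [9³/12 + 2×6.5×4.5²] + [9×1.92² + 2(6.5³/12 + 6.5×1.33²)] = 425.9 in³.
Direct shear f_v = P/L_w = 48.7 / 22 = 2.214 kip/in (vertical).
Torsion M = P·e = 48.7 × 8 = 389.6 kip·in.
Critical point at (x, y) = (4.58, 4.5) from centroid. f_tx = M·y/J = 4.116 kip/in; f_ty = M·x/J = 4.189 kip/in.
Resultant f_max = √[f_tx² + (f_v + f_ty)²] = √[4.116² + (2.214 + 4.189)²] = 7.611 kip/in.
Capacity per unit length: φr_n = 0.75 × 0.6 × 60 × (0.707 × 0.625) = 11.93 kip/in.
7.611 ≤ 11.93 → adequate.

f_max ≈ 7.61 kip/in; adequate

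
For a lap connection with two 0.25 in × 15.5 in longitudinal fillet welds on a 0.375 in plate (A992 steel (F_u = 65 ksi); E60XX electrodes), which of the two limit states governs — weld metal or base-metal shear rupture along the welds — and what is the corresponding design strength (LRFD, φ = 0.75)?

E60XX → F_EXX = 60 ksi.
t_e = 0.707 × 0.25 = 0.1767 in; L = 31 in.
Weld metal: φR_n = 0.75 × 0.6 × 60 × 0.1767 × 31 = 147.9 kip.
Base metal (shear rupture): φR_n = 0.75 × 0.6 × 65 × 0.375 × 31 = 340 kip.
Governing: weld metal.

φR_n ≈ 148 kip (weld metal governs)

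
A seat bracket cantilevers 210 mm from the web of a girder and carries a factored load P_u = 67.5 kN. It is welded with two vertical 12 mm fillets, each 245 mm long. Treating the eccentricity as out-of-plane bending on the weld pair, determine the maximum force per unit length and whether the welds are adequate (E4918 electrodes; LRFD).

f_max ≈ 722 N/mm; adequate

E49XX → F_EXX = 490 MPa.
L_w = 2 × 245 = 490 mm; section modulus (unit throat) S = 2 × L²/6 = 20010 mm².
Direct shear f_v = P/L_w = 67.5×10³/490 = 137.8 N/mm.
Moment M = P × e = 67.5×10³ × 210 = 14175000 N·mm; bending f_b = M/S = 708.5 N/mm.
f_max = √(f_v² + f_b²) = √(137.8² + 708.5²) = 721.7 N/mm.
φr_n = 0.75 × 0.6 × 490 × (0.707 × 12) = 1871 N/mm → adequate.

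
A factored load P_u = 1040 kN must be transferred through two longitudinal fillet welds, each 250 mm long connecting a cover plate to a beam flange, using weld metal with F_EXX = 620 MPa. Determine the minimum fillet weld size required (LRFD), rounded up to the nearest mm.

w = 11 mm

Total weld length L = 500 mm.
Required throat t_e = P_u / (φ × 0.6 F_EXX × L) = 1040 / (0.75 × 0.6 × 620 × 500 × 10⁻³) = 7.455 mm.
Required leg w = t_e / 0.707 = 10.54 mm → use 11 mm.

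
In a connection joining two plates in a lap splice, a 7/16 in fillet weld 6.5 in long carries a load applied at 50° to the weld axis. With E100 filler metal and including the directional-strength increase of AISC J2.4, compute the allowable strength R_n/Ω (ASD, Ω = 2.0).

E100XX → F_EXX = 100 ksi.
t_e = 0.707 × 0.4375 = 0.3093 in; A_we = 0.3093 × 6.5 = 2.011 in².
Directional factor: 1.0 + 0.5 sin^1.5(50°) = 1.335.
F_nw = 0.6 × 100 × 1.335 = 80.11 ksi.
R_n/Ω = (80.11 × 2.011) / 2.0 = 80.54 kips.

R_n/Ω ≈ 80.5 kips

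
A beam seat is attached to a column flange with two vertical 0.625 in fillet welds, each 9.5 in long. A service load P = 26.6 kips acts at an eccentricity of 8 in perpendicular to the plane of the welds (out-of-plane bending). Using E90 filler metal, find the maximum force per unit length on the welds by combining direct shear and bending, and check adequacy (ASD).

E90XX → F_EXX = 90 ksi.
L_w = 2 × 9.5 = 19 in; section modulus (unit throat) S = 2 × L²/6 = 30.08 in².
Direct shear f_v = P/L_w = 26.6/19 = 1.4 kip/in.
Moment M = P × e = 26.6 × 8 = 212.8 kip·in; bending f_b = M/S = 7.074 kip/in.
f_max = √(f_v² + f_b²) = √(1.4² + 7.074²) = 7.211 kip/in.
r_n/Ω = (1/2.0) × 0.6 × 90 × (0.707 × 0.625) = 11.93 kip/in → adequate.

f_max ≈ 7.21 kip/in; adequate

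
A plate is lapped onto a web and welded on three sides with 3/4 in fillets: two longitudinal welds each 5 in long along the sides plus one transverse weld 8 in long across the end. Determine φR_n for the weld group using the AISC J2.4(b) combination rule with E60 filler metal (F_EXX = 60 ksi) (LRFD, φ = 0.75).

φR_n ≈ 293 kip

t_e = 0.707 × 0.75 = 0.5302 in.
R_nwl = 0.6 × 60 × 0.5302 × 10 = 190.9 kip (longitudinal, 2 welds).
R_nwt = 0.6 × 60 × 0.5302 × 8 = 152.7 kip (transverse, base value).
(i) R_nwl + R_nwt = 343.6 kip; (ii) 0.85 R_nwl + 1.5 R_nwt = 391.3 kip.
R_n = max = 391.3 kip [governs: (ii)]; φR_n = 293.5 kip.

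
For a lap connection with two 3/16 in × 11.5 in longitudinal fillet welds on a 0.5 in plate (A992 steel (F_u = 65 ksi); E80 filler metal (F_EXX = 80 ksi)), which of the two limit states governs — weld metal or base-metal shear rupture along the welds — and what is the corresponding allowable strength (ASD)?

t_e = 0.707 × 0.1875 = 0.1326 in; L = 23 in.
Weld metal: R_n/Ω = (1/2.0) × 0.6 × 80 × 0.1326 × 23 = 73.17 kips.
Base metal (shear rupture): R_n/Ω = (1/2.0) × 0.6 × 65 × 0.5 × 23 = 224.2 kips.
Governing: weld metal.

R_n/Ω ≈ 73.2 kips (weld metal governs)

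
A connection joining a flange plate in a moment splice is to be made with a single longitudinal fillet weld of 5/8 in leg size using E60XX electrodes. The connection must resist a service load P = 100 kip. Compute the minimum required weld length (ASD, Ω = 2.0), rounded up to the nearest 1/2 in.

E60XX → F_EXX = 60 ksi.
Throat t_e = 0.707 × 0.625 = 0.4419 in.
r_n/Ω = (0.6 × 60 × 0.4419) / 2.0 = 7.954 kip/in.
L_req = P / (r_n/Ω) = 100 / 7.954 = 12.57 in total.
Round up → use L = 13 in.

L = 13 in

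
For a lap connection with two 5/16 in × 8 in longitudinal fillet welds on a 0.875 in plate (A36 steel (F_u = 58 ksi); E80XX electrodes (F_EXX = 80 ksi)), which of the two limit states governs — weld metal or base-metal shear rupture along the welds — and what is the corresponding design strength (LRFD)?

φR_n ≈ 127 kips (weld metal governs)

t_e = 0.707 × 0.3125 = 0.2209 in; L = 16 in.
Weld metal: φR_n = 0.75 × 0.6 × 80 × 0.2209 × 16 = 127.3 kips.
Base metal (shear rupture): φR_n = 0.75 × 0.6 × 58 × 0.875 × 16 = 365.4 kips.
Governing: weld metal.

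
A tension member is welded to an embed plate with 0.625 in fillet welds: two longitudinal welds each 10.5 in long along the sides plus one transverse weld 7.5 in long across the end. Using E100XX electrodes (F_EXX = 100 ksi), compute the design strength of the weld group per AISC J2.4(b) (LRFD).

φR_n ≈ 579 kip

t_e = 0.707 × 0.625 = 0.4419 in.
R_nwl = 0.6 × 100 × 0.4419 × 21 = 556.8 kip (longitudinal, 2 welds).
R_nwt = 0.6 × 100 × 0.4419 × 7.5 = 198.8 kip (transverse, base value).
(i) R_nwl + R_nwt = 755.6 kip; (ii) 0.85 R_nwl + 1.5 R_nwt = 771.5 kip.
R_n = max = 771.5 kip [governs: (ii)]; φR_n = 578.6 kip.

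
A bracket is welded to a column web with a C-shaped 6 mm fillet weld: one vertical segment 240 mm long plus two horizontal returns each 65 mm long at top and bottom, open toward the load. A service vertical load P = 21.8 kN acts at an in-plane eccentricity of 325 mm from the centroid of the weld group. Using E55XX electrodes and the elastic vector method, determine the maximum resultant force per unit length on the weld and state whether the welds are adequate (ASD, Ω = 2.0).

E55XX → F_EXX = 550 MPa.
Total weld length L_w = 370 mm. Treat welds as unit-width lines.
Centroid: x̄ = 2×65×32.5 / 370 = 11.42 mm from the vertical weld.
Polar moment about centroid: J = I_x + I_y = [240³/12 + 2×65×120²] + [240×11.42² + 2(65³/12 + 65×21.08²)] = 3159000 mm³.
Direct shear f_v = P/L_w = 21.8×10³ / 370 = 58.92 N/mm (vertical).
Torsion M = P·e = 21.8×10³ × 325 = 7085000 N·mm.
Critical point at (x, y) = (53.58, 120) from centroid. f_tx = M·y/J = 269.1 N/mm; f_ty = M·x/J = 120.2 N/mm.
Resultant f_max = √[f_tx² + (f_v + f_ty)²] = √[269.1² + (58.92 + 120.2)²] = 323.3 N/mm.
Capacity per unit length: r_n/Ω = (1/2.0) × 0.6 × 550 × (0.707 × 6) = 699.9 N/mm.
323.3 ≤ 699.9 → adequate.

f_max ≈ 323 N/mm; adequate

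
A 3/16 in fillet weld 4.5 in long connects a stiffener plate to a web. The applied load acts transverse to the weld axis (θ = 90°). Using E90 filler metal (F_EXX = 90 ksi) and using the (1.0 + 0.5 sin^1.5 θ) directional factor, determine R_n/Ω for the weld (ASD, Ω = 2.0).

R_n/Ω ≈ 24.2 kips

t_e = 0.707 × 0.1875 = 0.1326 in; A_we = 0.1326 × 4.5 = 0.5965 in².
Directional factor: 1.0 + 0.5 sin^1.5(90°) = 1.5.
F_nw = 0.6 × 90 × 1.5 = 81 ksi.
R_n/Ω = (81 × 0.5965) / 2.0 = 24.16 kips.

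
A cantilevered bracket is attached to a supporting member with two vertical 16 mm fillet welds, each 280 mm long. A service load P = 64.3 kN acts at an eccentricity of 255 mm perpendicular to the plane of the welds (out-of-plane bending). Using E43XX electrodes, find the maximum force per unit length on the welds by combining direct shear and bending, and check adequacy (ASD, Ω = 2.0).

f_max ≈ 638 N/mm; adequate

E43XX → F_EXX = 430 MPa.
L_w = 2 × 280 = 560 mm; section modulus (unit throat) S = 2 × L²/6 = 26130 mm².
Direct shear f_v = P/L_w = 64.3×10³/560 = 114.8 N/mm.
Moment M = P × e = 64.3×10³ × 255 = 16396000 N·mm; bending f_b = M/S = 627.4 N/mm.
f_max = √(f_v² + f_b²) = √(114.8² + 627.4²) = 637.8 N/mm.
r_n/Ω = (1/2.0) × 0.6 × 430 × (0.707 × 16) = 1459 N/mm → adequate.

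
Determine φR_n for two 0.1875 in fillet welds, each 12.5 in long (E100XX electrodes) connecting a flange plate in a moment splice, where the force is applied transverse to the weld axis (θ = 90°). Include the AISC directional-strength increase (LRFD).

E100XX → F_EXX = 100 ksi.
t_e = 0.707 × 0.1875 = 0.1326 in; A_we = 0.1326 × 25 = 3.314 in².
Directional factor: 1.0 + 0.5 sin^1.5(90°) = 1.5.
F_nw = 0.6 × 100 × 1.5 = 90 ksi.
φR_n = 0.75 × 90 × 3.314 = 223.7 kip.

φR_n ≈ 224 kip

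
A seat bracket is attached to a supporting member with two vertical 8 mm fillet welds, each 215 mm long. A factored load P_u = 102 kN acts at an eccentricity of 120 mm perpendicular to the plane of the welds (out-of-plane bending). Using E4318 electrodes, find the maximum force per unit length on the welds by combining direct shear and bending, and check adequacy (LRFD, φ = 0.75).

f_max ≈ 829 N/mm; adequate

E43XX → F_EXX = 430 MPa.
L_w = 2 × 215 = 430 mm; section modulus (unit throat) S = 2 × L²/6 = 15410 mm².
Direct shear f_v = P/L_w = 102×10³/430 = 237.2 N/mm.
Moment M = P × e = 102×10³ × 120 = 12240000 N·mm; bending f_b = M/S = 794.4 N/mm.
f_max = √(f_v² + f_b²) = √(237.2² + 794.4²) = 829 N/mm.
φr_n = 0.75 × 0.6 × 430 × (0.707 × 8) = 1094 N/mm → adequate.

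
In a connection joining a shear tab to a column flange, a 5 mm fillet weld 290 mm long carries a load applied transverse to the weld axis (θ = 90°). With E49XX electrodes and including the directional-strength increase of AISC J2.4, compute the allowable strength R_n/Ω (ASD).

E49XX → F_EXX = 490 MPa.
t_e = 0.707 × 5 = 3.535 mm; A_we = 3.535 × 290 = 1025 mm².
Directional factor: 1.0 + 0.5 sin^1.5(90°) = 1.5.
F_nw = 0.6 × 490 × 1.5 = 441 MPa.
R_n/Ω = (441 × 1025) / 2.0 × 10⁻³ = 226 kN.

R_n/Ω ≈ 226 kN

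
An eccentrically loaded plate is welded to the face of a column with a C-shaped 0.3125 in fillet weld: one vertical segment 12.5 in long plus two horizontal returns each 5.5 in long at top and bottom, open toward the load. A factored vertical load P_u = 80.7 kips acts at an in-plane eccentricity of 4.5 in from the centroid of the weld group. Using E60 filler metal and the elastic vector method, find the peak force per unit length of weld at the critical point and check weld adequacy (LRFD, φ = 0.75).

f_max ≈ 6.68 kip/in; NOT adequate

E60XX → F_EXX = 60 ksi.
Total weld length L_w = 23.5 in. Treat welds as unit-width lines.
Centroid: x̄ = 2×5.5×2.75 / 23.5 = 1.287 in from the vertical weld.
Polar moment about centroid: J = I_x + I_y = [12.5³/12 + 2×5.5×6.25²] + [12.5×1.287² + 2(5.5³/12 + 5.5×1.463²)] = 664.4 in³.
Direct shear f_v = P/L_w = 80.7 / 23.5 = 3.434 kip/in (vertical).
Torsion M = P·e = 80.7 × 4.5 = 363.15 kip·in.
Critical point at (x, y) = (4.213, 6.25) from centroid. f_tx = M·y/J = 3.416 kip/in; f_ty = M·x/J = 2.303 kip/in.
Resultant f_max = √[f_tx² + (f_v + f_ty)²] = √[3.416² + (3.434 + 2.303)²] = 6.677 kip/in.
Capacity per unit length: φr_n = 0.75 × 0.6 × 60 × (0.707 × 0.3125) = 5.965 kip/in.
6.677 > 5.965 → NOT adequate.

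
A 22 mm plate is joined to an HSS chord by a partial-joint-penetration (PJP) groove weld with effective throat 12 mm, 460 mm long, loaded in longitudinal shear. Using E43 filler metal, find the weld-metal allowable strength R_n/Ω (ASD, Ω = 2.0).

R_n/Ω ≈ 712 kN

E43XX → F_EXX = 430 MPa.
Effective throat (given) t_e = 12 mm.
A_we = 12 × 460 = 5520 mm².
F_nw = 0.6 F_EXX = 258 MPa.
R_n/Ω = (258 × 5520) / 2.0 × 10⁻³ = 712.1 kN.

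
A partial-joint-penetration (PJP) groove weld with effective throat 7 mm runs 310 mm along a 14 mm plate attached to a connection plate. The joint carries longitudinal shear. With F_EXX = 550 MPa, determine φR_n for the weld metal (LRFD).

Effective throat (given) t_e = 7 mm.
A_we = 7 × 310 = 2170 mm².
F_nw = 0.6 F_EXX = 330 MPa.
φR_n = 0.75 × 330 × 2170 × 10⁻³ = 537.1 kN.

φR_n ≈ 537 kN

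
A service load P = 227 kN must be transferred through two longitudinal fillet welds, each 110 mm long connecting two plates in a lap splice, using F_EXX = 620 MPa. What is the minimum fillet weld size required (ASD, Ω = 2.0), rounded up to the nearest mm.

w = 8 mm

Total weld length L = 220 mm.
Required throat t_e = P × Ω / (0.6 F_EXX × L) = 227 × 2.0 / (0.6 × 620 × 220 × 10⁻³) = 5.547 mm.
Required leg w = t_e / 0.707 = 7.846 mm → use 8 mm.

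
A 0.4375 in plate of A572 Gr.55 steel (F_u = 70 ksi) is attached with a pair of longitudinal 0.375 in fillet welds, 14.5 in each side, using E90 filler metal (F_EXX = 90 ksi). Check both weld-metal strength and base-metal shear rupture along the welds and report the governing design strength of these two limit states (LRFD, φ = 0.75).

φR_n ≈ 311 kips (weld metal governs)

t_e = 0.707 × 0.375 = 0.2651 in; L = 29 in.
Weld metal: φR_n = 0.75 × 0.6 × 90 × 0.2651 × 29 = 311.4 kips.
Base metal (shear rupture): φR_n = 0.75 × 0.6 × 70 × 0.4375 × 29 = 399.7 kips.
Governing: weld metal.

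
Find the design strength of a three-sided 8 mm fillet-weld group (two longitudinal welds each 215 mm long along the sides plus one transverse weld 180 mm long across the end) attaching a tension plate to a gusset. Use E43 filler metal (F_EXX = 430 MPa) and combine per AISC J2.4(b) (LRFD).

φR_n ≈ 696 kN

t_e = 0.707 × 8 = 5.656 mm.
R_nwl = 0.6 × 430 × 5.656 × 430 × 10⁻³ = 627.5 kN (longitudinal, 2 welds).
R_nwt = 0.6 × 430 × 5.656 × 180 × 10⁻³ = 262.7 kN (transverse, base value).
(i) R_nwl + R_nwt = 890.1 kN; (ii) 0.85 R_nwl + 1.5 R_nwt = 927.4 kN.
R_n = max = 927.4 kN [governs: (ii)]; φR_n = 695.5 kN.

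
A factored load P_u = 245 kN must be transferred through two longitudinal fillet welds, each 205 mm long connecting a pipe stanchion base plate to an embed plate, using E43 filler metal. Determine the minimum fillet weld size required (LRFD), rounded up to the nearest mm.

E43XX → F_EXX = 430 MPa.
Total weld length L = 410 mm.
Required throat t_e = P_u / (φ × 0.6 F_EXX × L) = 245 / (0.75 × 0.6 × 430 × 410 × 10⁻³) = 3.088 mm.
Required leg w = t_e / 0.707 = 4.368 mm → use 5 mm.

w = 5 mm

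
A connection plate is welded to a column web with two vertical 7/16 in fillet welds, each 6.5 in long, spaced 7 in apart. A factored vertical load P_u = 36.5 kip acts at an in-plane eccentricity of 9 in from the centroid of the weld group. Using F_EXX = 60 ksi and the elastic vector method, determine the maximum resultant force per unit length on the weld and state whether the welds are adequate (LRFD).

Total weld length L_w = 13 in. Treat welds as unit-width lines.
Polar moment about centroid: J = 2[d³/12 + d(b/2)²] = 2[6.5³/12 + 6.5×3.5²] = 205 in³.
Direct shear f_v = P/L_w = 36.5 / 13 = 2.808 kip/in (vertical).
Torsion M = P·e = 36.5 × 9 = 328.5 kip·in.
Critical point at (x, y) = (3.5, 3.25) from centroid. f_tx = M·y/J = 5.207 kip/in; f_ty = M·x/J = 5.608 kip/in.
Resultant f_max = √[f_tx² + (f_v + f_ty)²] = √[5.207² + (2.808 + 5.608)²] = 9.896 kip/in.
Capacity per unit length: φr_n = 0.75 × 0.6 × 60 × (0.707 × 0.4375) = 8.351 kip/in.
9.896 > 8.351 → NOT adequate.

f_max ≈ 9.9 kip/in; NOT adequate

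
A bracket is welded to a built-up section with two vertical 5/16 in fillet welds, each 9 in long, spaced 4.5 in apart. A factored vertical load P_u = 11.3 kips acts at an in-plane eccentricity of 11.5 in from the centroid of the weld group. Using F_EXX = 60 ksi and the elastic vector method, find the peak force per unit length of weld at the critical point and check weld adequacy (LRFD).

Total weld length L_w = 18 in. Treat welds as unit-width lines.
Polar moment about centroid: J = 2[d³/12 + d(b/2)²] = 2[9³/12 + 9×2.25²] = 212.6 in³.
Direct shear f_v = P/L_w = 11.3 / 18 = 0.6278 kip/in (vertical).
Torsion M = P·e = 11.3 × 11.5 = 129.95 kip·in.
Critical point at (x, y) = (2.25, 4.5) from centroid. f_tx = M·y/J = 2.75 kip/in; f_ty = M·x/J = 1.375 kip/in.
Resultant f_max = √[f_tx² + (f_v + f_ty)²] = √[2.75² + (0.6278 + 1.375)²] = 3.402 kip/in.
Capacity per unit length: φr_n = 0.75 × 0.6 × 60 × (0.707 × 0.3125) = 5.965 kip/in.
3.402 ≤ 5.965 → adequate.

f_max ≈ 3.4 kip/in; adequate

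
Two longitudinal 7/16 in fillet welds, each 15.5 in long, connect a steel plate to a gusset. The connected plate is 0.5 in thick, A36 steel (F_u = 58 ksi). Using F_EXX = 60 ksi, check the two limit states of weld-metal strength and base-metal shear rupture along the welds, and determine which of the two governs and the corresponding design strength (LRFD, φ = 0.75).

t_e = 0.707 × 0.4375 = 0.3093 in; L = 31 in.
Weld metal: φR_n = 0.75 × 0.6 × 60 × 0.3093 × 31 = 258.9 kip.
Base metal (shear rupture): φR_n = 0.75 × 0.6 × 58 × 0.5 × 31 = 404.5 kip.
Governing: weld metal.

φR_n ≈ 259 kip (weld metal governs)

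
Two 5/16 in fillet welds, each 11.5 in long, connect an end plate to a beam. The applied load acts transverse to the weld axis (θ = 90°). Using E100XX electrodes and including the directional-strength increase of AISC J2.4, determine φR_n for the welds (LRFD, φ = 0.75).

E100XX → F_EXX = 100 ksi.
t_e = 0.707 × 0.3125 = 0.2209 in; A_we = 0.2209 × 23 = 5.082 in².
Directional factor: 1.0 + 0.5 sin^1.5(90°) = 1.5.
F_nw = 0.6 × 100 × 1.5 = 90 ksi.
φR_n = 0.75 × 90 × 5.082 = 343 kip.

φR_n ≈ 343 kip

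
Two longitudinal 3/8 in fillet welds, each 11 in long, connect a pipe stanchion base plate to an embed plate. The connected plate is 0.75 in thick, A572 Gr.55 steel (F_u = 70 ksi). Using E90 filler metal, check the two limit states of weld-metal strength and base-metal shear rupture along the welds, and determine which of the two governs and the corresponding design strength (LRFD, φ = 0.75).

E90XX → F_EXX = 90 ksi.
t_e = 0.707 × 0.375 = 0.2651 in; L = 22 in.
Weld metal: φR_n = 0.75 × 0.6 × 90 × 0.2651 × 22 = 236.2 kip.
Base metal (shear rupture): φR_n = 0.75 × 0.6 × 70 × 0.75 × 22 = 519.8 kip.
Governing: weld metal.

φR_n ≈ 236 kip (weld metal governs)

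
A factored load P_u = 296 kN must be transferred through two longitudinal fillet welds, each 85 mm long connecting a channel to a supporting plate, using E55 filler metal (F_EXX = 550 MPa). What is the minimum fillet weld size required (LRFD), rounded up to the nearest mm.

w = 10 mm

Total weld length L = 170 mm.
Required throat t_e = P_u / (φ × 0.6 F_EXX × L) = 296 / (0.75 × 0.6 × 550 × 170 × 10⁻³) = 7.035 mm.
Required leg w = t_e / 0.707 = 9.951 mm → use 10 mm.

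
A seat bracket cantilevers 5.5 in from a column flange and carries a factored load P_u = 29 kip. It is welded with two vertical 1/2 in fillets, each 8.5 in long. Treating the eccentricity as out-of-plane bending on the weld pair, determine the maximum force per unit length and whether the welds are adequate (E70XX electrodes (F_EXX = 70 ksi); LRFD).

L_w = 2 × 8.5 = 17 in; section modulus (unit throat) S = 2 × L²/6 = 24.08 in².
Direct shear f_v = P/L_w = 29/17 = 1.706 kip/in.
Moment M = P × e = 29 × 5.5 = 159.5 kip·in; bending f_b = M/S = 6.623 kip/in.
f_max = √(f_v² + f_b²) = √(1.706² + 6.623²) = 6.839 kip/in.
φr_n = 0.75 × 0.6 × 70 × (0.707 × 0.5) = 11.14 kip/in → adequate.

f_max ≈ 6.84 kip/in; adequate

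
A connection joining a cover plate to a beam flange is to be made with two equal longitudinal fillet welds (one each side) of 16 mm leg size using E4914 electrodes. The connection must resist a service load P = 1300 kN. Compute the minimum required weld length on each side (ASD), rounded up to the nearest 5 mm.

L = 395 mm on each side

E49XX → F_EXX = 490 MPa.
Throat t_e = 0.707 × 16 = 11.31 mm.
r_n/Ω = (0.6 × 490 × 11.31) / 2.0 = 1663 N/mm = 1.663 kN/mm.
L_req = P / (r_n/Ω) = 1300 / 1.663 = 781.8 mm total.
Per side: 781.8 / 2 = 390.9 mm.
Round up → use L = 395 mm on each side.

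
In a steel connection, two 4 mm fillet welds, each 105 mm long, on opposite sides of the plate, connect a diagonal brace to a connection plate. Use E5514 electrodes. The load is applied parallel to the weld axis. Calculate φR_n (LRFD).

E55XX → F_EXX = 550 MPa.
Effective throat t_e = 0.707 × 4 = 2.828 mm.
Total length L = 210 mm; A_we = 2.828 × 210 = 593.9 mm².
F_nw = 0.6 F_EXX = 0.6 × 550 = 330 MPa.
φR_n = 0.75 × 330 × 593.9 × 10⁻³ = 147 kN.

φR_n ≈ 147 kN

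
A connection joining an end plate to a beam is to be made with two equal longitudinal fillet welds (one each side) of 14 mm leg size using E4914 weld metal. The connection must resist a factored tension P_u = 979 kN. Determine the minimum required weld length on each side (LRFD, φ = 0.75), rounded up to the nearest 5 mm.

E49XX → F_EXX = 490 MPa.
Throat t_e = 0.707 × 14 = 9.898 mm.
φr_n = 0.75 × 0.6 × 490 × 9.898 × 10⁻³ = 2.183 kN/mm.
L_req = P_u / φr_n = 979 / 2.183 = 448.6 mm total.
Per side: 448.6 / 2 = 224.3 mm.
Round up → use L = 225 mm on each side.

L = 225 mm on each side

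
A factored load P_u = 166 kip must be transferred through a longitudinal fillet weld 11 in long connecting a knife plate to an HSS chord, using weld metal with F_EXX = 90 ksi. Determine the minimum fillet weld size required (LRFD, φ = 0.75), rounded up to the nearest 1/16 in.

Total weld length L = 11 in.
Required throat t_e = P_u / (φ × 0.6 F_EXX × L) = 166 / (0.75 × 0.6 × 90 × 11) = 0.3726 in.
Required leg w = t_e / 0.707 = 0.527 in → use 9/16 in.

w = 9/16 in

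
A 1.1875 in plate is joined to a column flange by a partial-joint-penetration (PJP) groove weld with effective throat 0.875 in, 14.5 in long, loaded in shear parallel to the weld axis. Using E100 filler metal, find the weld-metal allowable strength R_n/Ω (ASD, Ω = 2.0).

R_n/Ω ≈ 381 kip

E100XX → F_EXX = 100 ksi.
Effective throat (given) t_e = 0.875 in.
A_we = 0.875 × 14.5 = 12.69 in².
F_nw = 0.6 F_EXX = 60 ksi.
R_n/Ω = (60 × 12.69) / 2.0 = 380.6 kip.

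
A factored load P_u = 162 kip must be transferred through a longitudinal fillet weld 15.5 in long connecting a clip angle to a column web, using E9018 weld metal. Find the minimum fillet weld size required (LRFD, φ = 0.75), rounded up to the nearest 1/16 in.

E90XX → F_EXX = 90 ksi.
Total weld length L = 15.5 in.
Required throat t_e = P_u / (φ × 0.6 F_EXX × L) = 162 / (0.75 × 0.6 × 90 × 15.5) = 0.2581 in.
Required leg w = t_e / 0.707 = 0.365 in → use 3/8 in.

w = 3/8 in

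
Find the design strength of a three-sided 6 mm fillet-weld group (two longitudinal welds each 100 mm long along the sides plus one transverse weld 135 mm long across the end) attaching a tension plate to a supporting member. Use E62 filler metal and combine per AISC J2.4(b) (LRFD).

E62XX → F_EXX = 620 MPa.
t_e = 0.707 × 6 = 4.242 mm.
R_nwl = 0.6 × 620 × 4.242 × 200 × 10⁻³ = 315.6 kN (longitudinal, 2 welds).
R_nwt = 0.6 × 620 × 4.242 × 135 × 10⁻³ = 213 kN (transverse, base value).
(i) R_nwl + R_nwt = 528.6 kN; (ii) 0.85 R_nwl + 1.5 R_nwt = 587.8 kN.
R_n = max = 587.8 kN [governs: (ii)]; φR_n = 440.9 kN.

φR_n ≈ 441 kN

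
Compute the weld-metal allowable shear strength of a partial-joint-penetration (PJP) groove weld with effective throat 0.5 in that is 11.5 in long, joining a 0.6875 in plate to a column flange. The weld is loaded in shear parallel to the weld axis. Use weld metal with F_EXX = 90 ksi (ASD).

R_n/Ω ≈ 155 kip

Effective throat (given) t_e = 0.5 in.
A_we = 0.5 × 11.5 = 5.75 in².
F_nw = 0.6 F_EXX = 54 ksi.
R_n/Ω = (54 × 5.75) / 2.0 = 155.2 kip.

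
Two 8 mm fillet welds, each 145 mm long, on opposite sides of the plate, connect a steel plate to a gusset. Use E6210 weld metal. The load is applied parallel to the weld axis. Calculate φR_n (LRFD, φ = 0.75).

E62XX → F_EXX = 620 MPa.
Effective throat t_e = 0.707 × 8 = 5.656 mm.
Total length L = 290 mm; A_we = 5.656 × 290 = 1640 mm².
F_nw = 0.6 F_EXX = 0.6 × 620 = 372 MPa.
φR_n = 0.75 × 372 × 1640 × 10⁻³ = 457.6 kN.

φR_n ≈ 458 kN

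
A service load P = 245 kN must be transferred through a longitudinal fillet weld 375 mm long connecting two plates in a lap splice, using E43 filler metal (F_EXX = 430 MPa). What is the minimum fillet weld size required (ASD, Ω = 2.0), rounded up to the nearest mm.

w = 8 mm

Total weld length L = 375 mm.
Required throat t_e = P × Ω / (0.6 F_EXX × L) = 245 × 2.0 / (0.6 × 430 × 375 × 10⁻³) = 5.065 mm.
Required leg w = t_e / 0.707 = 7.164 mm → use 8 mm.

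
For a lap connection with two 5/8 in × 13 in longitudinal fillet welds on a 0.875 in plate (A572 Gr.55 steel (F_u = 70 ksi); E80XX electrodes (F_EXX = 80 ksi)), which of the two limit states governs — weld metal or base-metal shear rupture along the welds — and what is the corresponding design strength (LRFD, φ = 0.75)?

t_e = 0.707 × 0.625 = 0.4419 in; L = 26 in.
Weld metal: φR_n = 0.75 × 0.6 × 80 × 0.4419 × 26 = 413.6 kip.
Base metal (shear rupture): φR_n = 0.75 × 0.6 × 70 × 0.875 × 26 = 716.6 kip.
Governing: weld metal.

φR_n ≈ 414 kip (weld metal governs)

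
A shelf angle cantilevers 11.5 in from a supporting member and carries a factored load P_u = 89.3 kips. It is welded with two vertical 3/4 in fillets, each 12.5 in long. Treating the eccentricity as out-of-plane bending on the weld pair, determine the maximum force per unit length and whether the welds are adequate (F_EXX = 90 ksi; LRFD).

L_w = 2 × 12.5 = 25 in; section modulus (unit throat) S = 2 × L²/6 = 52.08 in².
Direct shear f_v = P/L_w = 89.3/25 = 3.572 kip/in.
Moment M = P × e = 89.3 × 11.5 = 1027 kip·in; bending f_b = M/S = 19.72 kip/in.
f_max = √(f_v² + f_b²) = √(3.572² + 19.72²) = 20.04 kip/in.
φr_n = 0.75 × 0.6 × 90 × (0.707 × 0.75) = 21.48 kip/in → adequate.

f_max ≈ 20 kip/in; adequate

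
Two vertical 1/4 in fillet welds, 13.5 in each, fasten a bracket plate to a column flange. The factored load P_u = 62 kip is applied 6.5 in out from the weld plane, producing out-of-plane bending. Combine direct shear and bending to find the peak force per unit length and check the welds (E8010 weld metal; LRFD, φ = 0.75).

f_max ≈ 7.02 kip/in; NOT adequate

E80XX → F_EXX = 80 ksi.
L_w = 2 × 13.5 = 27 in; section modulus (unit throat) S = 2 × L²/6 = 60.75 in².
Direct shear f_v = P/L_w = 62/27 = 2.296 kip/in.
Moment M = P × e = 62 × 6.5 = 403 kip·in; bending f_b = M/S = 6.634 kip/in.
f_max = √(f_v² + f_b²) = √(2.296² + 6.634²) = 7.02 kip/in.
φr_n = 0.75 × 0.6 × 80 × (0.707 × 0.25) = 6.363 kip/in → NOT adequate.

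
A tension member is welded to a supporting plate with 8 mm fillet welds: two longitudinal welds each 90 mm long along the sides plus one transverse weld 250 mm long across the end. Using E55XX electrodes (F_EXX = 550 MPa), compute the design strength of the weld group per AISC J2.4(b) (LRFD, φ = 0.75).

t_e = 0.707 × 8 = 5.656 mm.
R_nwl = 0.6 × 550 × 5.656 × 180 × 10⁻³ = 336 kN (longitudinal, 2 welds).
R_nwt = 0.6 × 550 × 5.656 × 250 × 10⁻³ = 466.6 kN (transverse, base value).
(i) R_nwl + R_nwt = 802.6 kN; (ii) 0.85 R_nwl + 1.5 R_nwt = 985.5 kN.
R_n = max = 985.5 kN [governs: (ii)]; φR_n = 739.1 kN.

φR_n ≈ 739 kN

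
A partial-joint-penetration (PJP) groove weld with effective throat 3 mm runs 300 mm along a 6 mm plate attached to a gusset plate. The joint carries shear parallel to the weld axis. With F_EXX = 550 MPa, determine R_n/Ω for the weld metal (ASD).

Effective throat (given) t_e = 3 mm.
A_we = 3 × 300 = 900 mm².
F_nw = 0.6 F_EXX = 330 MPa.
R_n/Ω = (330 × 900) / 2.0 × 10⁻³ = 148.5 kN.

R_n/Ω ≈ 148 kN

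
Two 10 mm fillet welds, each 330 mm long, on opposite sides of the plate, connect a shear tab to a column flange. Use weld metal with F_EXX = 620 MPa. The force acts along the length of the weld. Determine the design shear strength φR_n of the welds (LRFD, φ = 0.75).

Effective throat t_e = 0.707 × 10 = 7.07 mm.
Total length L = 660 mm; A_we = 7.07 × 660 = 4666 mm².
F_nw = 0.6 F_EXX = 0.6 × 620 = 372 MPa.
φR_n = 0.75 × 372 × 4666 × 10⁻³ = 1302 kN.

φR_n ≈ 1300 kN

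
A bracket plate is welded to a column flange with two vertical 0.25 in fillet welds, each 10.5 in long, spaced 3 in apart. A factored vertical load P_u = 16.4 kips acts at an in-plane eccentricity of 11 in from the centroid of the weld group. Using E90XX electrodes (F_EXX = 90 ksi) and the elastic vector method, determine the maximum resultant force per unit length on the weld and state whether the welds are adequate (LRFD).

Total weld length L_w = 21 in. Treat welds as unit-width lines.
Polar moment about centroid: J = 2[d³/12 + d(b/2)²] = 2[10.5³/12 + 10.5×1.5²] = 240.2 in³.
Direct shear f_v = P/L_w = 16.4 / 21 = 0.781 kip/in (vertical).
Torsion M = P·e = 16.4 × 11 = 180.4 kip·in.
Critical point at (x, y) = (1.5, 5.25) from centroid. f_tx = M·y/J = 3.943 kip/in; f_ty = M·x/J = 1.127 kip/in.
Resultant f_max = √[f_tx² + (f_v + f_ty)²] = √[3.943² + (0.781 + 1.127)²] = 4.38 kip/in.
Capacity per unit length: φr_n = 0.75 × 0.6 × 90 × (0.707 × 0.25) = 7.158 kip/in.
4.38 ≤ 7.158 → adequate.

f_max ≈ 4.38 kip/in; adequate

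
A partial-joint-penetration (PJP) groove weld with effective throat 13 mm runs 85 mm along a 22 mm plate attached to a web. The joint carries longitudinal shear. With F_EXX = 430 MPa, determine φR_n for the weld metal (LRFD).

Effective throat (given) t_e = 13 mm.
A_we = 13 × 85 = 1105 mm².
F_nw = 0.6 F_EXX = 258 MPa.
φR_n = 0.75 × 258 × 1105 × 10⁻³ = 213.8 kN.

φR_n ≈ 214 kN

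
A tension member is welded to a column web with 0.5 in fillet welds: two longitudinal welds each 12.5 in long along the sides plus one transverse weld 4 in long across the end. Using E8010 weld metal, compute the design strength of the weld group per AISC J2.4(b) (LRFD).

E80XX → F_EXX = 80 ksi.
t_e = 0.707 × 0.5 = 0.3535 in.
R_nwl = 0.6 × 80 × 0.3535 × 25 = 424.2 kip (longitudinal, 2 welds).
R_nwt = 0.6 × 80 × 0.3535 × 4 = 67.87 kip (transverse, base value).
(i) R_nwl + R_nwt = 492.1 kip; (ii) 0.85 R_nwl + 1.5 R_nwt = 462.4 kip.
R_n = max = 492.1 kip [governs: (i)]; φR_n = 369.1 kip.

φR_n ≈ 369 kip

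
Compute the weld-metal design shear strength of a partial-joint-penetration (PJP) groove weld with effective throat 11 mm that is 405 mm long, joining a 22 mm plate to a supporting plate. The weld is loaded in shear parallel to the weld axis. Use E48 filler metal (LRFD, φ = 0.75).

E48XX → F_EXX = 480 MPa.
Effective throat (given) t_e = 11 mm.
A_we = 11 × 405 = 4455 mm².
F_nw = 0.6 F_EXX = 288 MPa.
φR_n = 0.75 × 288 × 4455 × 10⁻³ = 962.3 kN.

φR_n ≈ 962 kN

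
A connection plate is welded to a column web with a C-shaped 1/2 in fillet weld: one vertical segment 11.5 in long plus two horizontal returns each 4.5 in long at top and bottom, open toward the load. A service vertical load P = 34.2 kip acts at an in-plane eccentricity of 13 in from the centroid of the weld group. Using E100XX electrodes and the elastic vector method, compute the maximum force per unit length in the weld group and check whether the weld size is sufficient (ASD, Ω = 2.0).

E100XX → F_EXX = 100 ksi.
Total weld length L_w = 20.5 in. Treat welds as unit-width lines.
Centroid: x̄ = 2×4.5×2.25 / 20.5 = 0.9878 in from the vertical weld.
Polar moment about centroid: J = I_x + I_y = [11.5³/12 + 2×4.5×5.75²] + [11.5×0.9878² + 2(4.5³/12 + 4.5×1.262²)] = 465 in³.
Direct shear f_v = P/L_w = 34.2 / 20.5 = 1.668 kip/in (vertical).
Torsion M = P·e = 34.2 × 13 = 444.6 kip·in.
Critical point at (x, y) = (3.512, 5.75) from centroid. f_tx = M·y/J = 5.497 kip/in; f_ty = M·x/J = 3.358 kip/in.
Resultant f_max = √[f_tx² + (f_v + f_ty)²] = √[5.497² + (1.668 + 3.358)²] = 7.448 kip/in.
Capacity per unit length: r_n/Ω = (1/2.0) × 0.6 × 100 × (0.707 × 0.5) = 10.6 kip/in.
7.448 ≤ 10.6 → adequate.

f_max ≈ 7.45 kip/in; adequate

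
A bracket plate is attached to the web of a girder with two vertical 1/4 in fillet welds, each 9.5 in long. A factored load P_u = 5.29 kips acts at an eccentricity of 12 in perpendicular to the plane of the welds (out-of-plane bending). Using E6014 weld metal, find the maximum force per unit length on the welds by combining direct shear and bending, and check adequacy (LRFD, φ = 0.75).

E60XX → F_EXX = 60 ksi.
L_w = 2 × 9.5 = 19 in; section modulus (unit throat) S = 2 × L²/6 = 30.08 in².
Direct shear f_v = P/L_w = 5.29/19 = 0.2784 kip/in.
Moment M = P × e = 5.29 × 12 = 63.48 kip·in; bending f_b = M/S = 2.11 kip/in.
f_max = √(f_v² + f_b²) = √(0.2784² + 2.11²) = 2.128 kip/in.
φr_n = 0.75 × 0.6 × 60 × (0.707 × 0.25) = 4.772 kip/in → adequate.

f_max ≈ 2.13 kip/in; adequate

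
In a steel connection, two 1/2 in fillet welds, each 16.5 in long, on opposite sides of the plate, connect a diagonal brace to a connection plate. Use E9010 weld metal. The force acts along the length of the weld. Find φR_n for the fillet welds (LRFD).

φR_n ≈ 472 kip

E90XX → F_EXX = 90 ksi.
Effective throat t_e = 0.707 × 0.5 = 0.3535 in.
Total length L = 33 in; A_we = 0.3535 × 33 = 11.67 in².
F_nw = 0.6 F_EXX = 0.6 × 90 = 54 ksi.
φR_n = 0.75 × 54 × 11.67 = 472.5 kip.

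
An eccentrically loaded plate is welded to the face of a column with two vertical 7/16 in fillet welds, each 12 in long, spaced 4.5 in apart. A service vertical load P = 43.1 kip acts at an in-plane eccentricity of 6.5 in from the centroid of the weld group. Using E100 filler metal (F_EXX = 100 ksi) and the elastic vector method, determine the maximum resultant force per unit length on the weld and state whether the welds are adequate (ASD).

f_max ≈ 5.29 kip/in; adequate

Total weld length L_w = 24 in. Treat welds as unit-width lines.
Polar moment about centroid: J = 2[d³/12 + d(b/2)²] = 2[12³/12 + 12×2.25²] = 409.5 in³.
Direct shear f_v = P/L_w = 43.1 / 24 = 1.796 kip/in (vertical).
Torsion M = P·e = 43.1 × 6.5 = 280.15 kip·in.
Critical point at (x, y) = (2.25, 6) from centroid. f_tx = M·y/J = 4.105 kip/in; f_ty = M·x/J = 1.539 kip/in.
Resultant f_max = √[f_tx² + (f_v + f_ty)²] = √[4.105² + (1.796 + 1.539)²] = 5.289 kip/in.
Capacity per unit length: r_n/Ω = (1/2.0) × 0.6 × 100 × (0.707 × 0.4375) = 9.279 kip/in.
5.289 ≤ 9.279 → adequate.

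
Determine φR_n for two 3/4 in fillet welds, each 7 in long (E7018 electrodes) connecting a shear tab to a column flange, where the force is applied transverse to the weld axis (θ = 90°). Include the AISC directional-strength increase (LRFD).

φR_n ≈ 351 kips

E70XX → F_EXX = 70 ksi.
t_e = 0.707 × 0.75 = 0.5302 in; A_we = 0.5302 × 14 = 7.423 in².
Directional factor: 1.0 + 0.5 sin^1.5(90°) = 1.5.
F_nw = 0.6 × 70 × 1.5 = 63 ksi.
φR_n = 0.75 × 63 × 7.423 = 350.8 kips.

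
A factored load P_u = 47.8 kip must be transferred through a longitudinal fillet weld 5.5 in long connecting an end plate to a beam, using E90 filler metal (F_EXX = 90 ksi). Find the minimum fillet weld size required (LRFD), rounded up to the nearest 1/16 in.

Total weld length L = 5.5 in.
Required throat t_e = P_u / (φ × 0.6 F_EXX × L) = 47.8 / (0.75 × 0.6 × 90 × 5.5) = 0.2146 in.
Required leg w = t_e / 0.707 = 0.3035 in → use 5/16 in.

w = 5/16 in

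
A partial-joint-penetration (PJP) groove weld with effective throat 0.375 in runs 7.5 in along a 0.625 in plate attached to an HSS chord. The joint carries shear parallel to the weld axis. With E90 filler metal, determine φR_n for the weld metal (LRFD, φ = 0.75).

φR_n ≈ 114 kip

E90XX → F_EXX = 90 ksi.
Effective throat (given) t_e = 0.375 in.
A_we = 0.375 × 7.5 = 2.812 in².
F_nw = 0.6 F_EXX = 54 ksi.
φR_n = 0.75 × 54 × 2.812 = 113.9 kip.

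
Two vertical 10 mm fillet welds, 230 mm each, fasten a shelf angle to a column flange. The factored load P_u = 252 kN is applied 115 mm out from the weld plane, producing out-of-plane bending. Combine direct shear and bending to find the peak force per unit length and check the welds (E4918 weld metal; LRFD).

f_max ≈ 1730 N/mm; NOT adequate

E49XX → F_EXX = 490 MPa.
L_w = 2 × 230 = 460 mm; section modulus (unit throat) S = 2 × L²/6 = 17630 mm².
Direct shear f_v = P/L_w = 252×10³/460 = 547.8 N/mm.
Moment M = P × e = 252×10³ × 115 = 28980000 N·mm; bending f_b = M/S = 1643 N/mm.
f_max = √(f_v² + f_b²) = √(547.8² + 1643²) = 1732 N/mm.
φr_n = 0.75 × 0.6 × 490 × (0.707 × 10) = 1559 N/mm → NOT adequate.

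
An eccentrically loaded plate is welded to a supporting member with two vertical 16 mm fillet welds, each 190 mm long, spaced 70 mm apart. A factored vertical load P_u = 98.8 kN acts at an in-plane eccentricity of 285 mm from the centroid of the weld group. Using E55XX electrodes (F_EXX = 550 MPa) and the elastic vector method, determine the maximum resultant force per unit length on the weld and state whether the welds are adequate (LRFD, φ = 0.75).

f_max ≈ 1880 N/mm; adequate

Total weld length L_w = 380 mm. Treat welds as unit-width lines.
Polar moment about centroid: J = 2[d³/12 + d(b/2)²] = 2[190³/12 + 190×35²] = 1609000 mm³.
Direct shear f_v = P/L_w = 98.8×10³ / 380 = 260 N/mm (vertical).
Torsion M = P·e = 98.8×10³ × 285 = 28158000 N·mm.
Critical point at (x, y) = (35, 95) from centroid. f_tx = M·y/J = 1663 N/mm; f_ty = M·x/J = 612.6 N/mm.
Resultant f_max = √[f_tx² + (f_v + f_ty)²] = √[1663² + (260 + 612.6)²] = 1878 N/mm.
Capacity per unit length: φr_n = 0.75 × 0.6 × 550 × (0.707 × 16) = 2800 N/mm.
1878 ≤ 2800 → adequate.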